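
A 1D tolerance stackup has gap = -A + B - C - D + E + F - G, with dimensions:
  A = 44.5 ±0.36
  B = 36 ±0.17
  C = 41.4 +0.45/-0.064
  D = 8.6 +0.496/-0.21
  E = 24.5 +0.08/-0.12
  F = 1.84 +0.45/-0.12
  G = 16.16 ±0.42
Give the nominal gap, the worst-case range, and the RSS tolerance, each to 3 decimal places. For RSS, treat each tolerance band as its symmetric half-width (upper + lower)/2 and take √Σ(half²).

nominal=-48.320 wc=[-50.456,-46.566] rss=0.785

Stack each dimension's contribution:
  -A: nom -44.500 → Σnom=-44.500; wc +0.360/-0.360 → slack +0.360/-0.360; half-tol=0.360, Σhalf²=0.129600
  +B: nom +36.000 → Σnom=-8.500; wc +0.170/-0.170 → slack +0.530/-0.530; half-tol=0.170, Σhalf²=0.158500
  -C: nom -41.400 → Σnom=-49.900; wc +0.064/-0.450 → slack +0.594/-0.980; half-tol=0.257, Σhalf²=0.224549
  -D: nom -8.600 → Σnom=-58.500; wc +0.210/-0.496 → slack +0.804/-1.476; half-tol=0.353, Σhalf²=0.349158
  +E: nom +24.500 → Σnom=-34.000; wc +0.080/-0.120 → slack +0.884/-1.596; half-tol=0.100, Σhalf²=0.359158
  +F: nom +1.840 → Σnom=-32.160; wc +0.450/-0.120 → slack +1.334/-1.716; half-tol=0.285, Σhalf²=0.440383
  -G: nom -16.160 → Σnom=-48.320; wc +0.420/-0.420 → slack +1.754/-2.136; half-tol=0.420, Σhalf²=0.616783
Nominal = -48.320. Worst-case = [-48.320 - 2.136, -48.320 + 1.754] = [-50.456, -46.566]. RSS = √0.616783 = 0.785.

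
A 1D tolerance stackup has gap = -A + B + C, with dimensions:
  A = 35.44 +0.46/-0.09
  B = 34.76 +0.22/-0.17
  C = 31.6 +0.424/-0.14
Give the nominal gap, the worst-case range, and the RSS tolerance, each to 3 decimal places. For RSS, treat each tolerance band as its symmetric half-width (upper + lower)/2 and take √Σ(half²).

Stack each dimension's contribution:
  -A: nom -35.440 → Σnom=-35.440; wc +0.090/-0.460 → slack +0.090/-0.460; half-tol=0.275, Σhalf²=0.075625
  +B: nom +34.760 → Σnom=-0.680; wc +0.220/-0.170 → slack +0.310/-0.630; half-tol=0.195, Σhalf²=0.113650
  +C: nom +31.600 → Σnom=30.920; wc +0.424/-0.140 → slack +0.734/-0.770; half-tol=0.282, Σhalf²=0.193174
Nominal = 30.920. Worst-case = [30.920 - 0.770, 30.920 + 0.734] = [30.150, 31.654]. RSS = √0.193174 = 0.440.

nominal=30.920 wc=[30.150,31.654] rss=0.440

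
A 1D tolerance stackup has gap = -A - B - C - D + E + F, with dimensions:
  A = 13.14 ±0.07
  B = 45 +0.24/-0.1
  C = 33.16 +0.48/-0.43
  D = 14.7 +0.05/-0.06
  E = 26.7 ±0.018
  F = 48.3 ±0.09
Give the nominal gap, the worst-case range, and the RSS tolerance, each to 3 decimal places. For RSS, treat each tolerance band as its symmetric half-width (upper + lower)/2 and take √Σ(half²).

Stack each dimension's contribution:
  -A: nom -13.140 → Σnom=-13.140; wc +0.070/-0.070 → slack +0.070/-0.070; half-tol=0.070, Σhalf²=0.004900
  -B: nom -45.000 → Σnom=-58.140; wc +0.100/-0.240 → slack +0.170/-0.310; half-tol=0.170, Σhalf²=0.033800
  -C: nom -33.160 → Σnom=-91.300; wc +0.430/-0.480 → slack +0.600/-0.790; half-tol=0.455, Σhalf²=0.240825
  -D: nom -14.700 → Σnom=-106.000; wc +0.060/-0.050 → slack +0.660/-0.840; half-tol=0.055, Σhalf²=0.243850
  +E: nom +26.700 → Σnom=-79.300; wc +0.018/-0.018 → slack +0.678/-0.858; half-tol=0.018, Σhalf²=0.244174
  +F: nom +48.300 → Σnom=-31.000; wc +0.090/-0.090 → slack +0.768/-0.948; half-tol=0.090, Σhalf²=0.252274
Nominal = -31.000. Worst-case = [-31.000 - 0.948, -31.000 + 0.768] = [-31.948, -30.232]. RSS = √0.252274 = 0.502.

nominal=-31.000 wc=[-31.948,-30.232] rss=0.502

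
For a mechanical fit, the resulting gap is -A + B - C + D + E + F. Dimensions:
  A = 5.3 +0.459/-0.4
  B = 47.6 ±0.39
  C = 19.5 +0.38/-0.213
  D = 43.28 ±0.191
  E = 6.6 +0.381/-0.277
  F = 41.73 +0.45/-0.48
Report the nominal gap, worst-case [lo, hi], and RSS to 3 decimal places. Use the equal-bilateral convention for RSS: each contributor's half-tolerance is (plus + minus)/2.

nominal=114.410 wc=[112.233,116.435] rss=0.886

Stack each dimension's contribution:
  -A: nom -5.300 → Σnom=-5.300; wc +0.400/-0.459 → slack +0.400/-0.459; half-tol=0.429, Σhalf²=0.184470
  +B: nom +47.600 → Σnom=42.300; wc +0.390/-0.390 → slack +0.790/-0.849; half-tol=0.390, Σhalf²=0.336570
  -C: nom -19.500 → Σnom=22.800; wc +0.213/-0.380 → slack +1.003/-1.229; half-tol=0.296, Σhalf²=0.424482
  +D: nom +43.280 → Σnom=66.080; wc +0.191/-0.191 → slack +1.194/-1.420; half-tol=0.191, Σhalf²=0.460963
  +E: nom +6.600 → Σnom=72.680; wc +0.381/-0.277 → slack +1.575/-1.697; half-tol=0.329, Σhalf²=0.569205
  +F: nom +41.730 → Σnom=114.410; wc +0.450/-0.480 → slack +2.025/-2.177; half-tol=0.465, Σhalf²=0.785430
Nominal = 114.410. Worst-case = [114.410 - 2.177, 114.410 + 2.025] = [112.233, 116.435]. RSS = √0.785430 = 0.886.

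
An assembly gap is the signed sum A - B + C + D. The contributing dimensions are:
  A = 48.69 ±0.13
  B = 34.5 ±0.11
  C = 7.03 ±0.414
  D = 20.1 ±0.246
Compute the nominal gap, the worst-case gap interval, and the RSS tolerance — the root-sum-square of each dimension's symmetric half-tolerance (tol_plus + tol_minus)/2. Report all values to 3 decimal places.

nominal=41.320 wc=[40.420,42.220] rss=0.511

Stack each dimension's contribution:
  +A: nom +48.690 → Σnom=48.690; wc +0.130/-0.130 → slack +0.130/-0.130; half-tol=0.130, Σhalf²=0.016900
  -B: nom -34.500 → Σnom=14.190; wc +0.110/-0.110 → slack +0.240/-0.240; half-tol=0.110, Σhalf²=0.029000
  +C: nom +7.030 → Σnom=21.220; wc +0.414/-0.414 → slack +0.654/-0.654; half-tol=0.414, Σhalf²=0.200396
  +D: nom +20.100 → Σnom=41.320; wc +0.246/-0.246 → slack +0.900/-0.900; half-tol=0.246, Σhalf²=0.260912
Nominal = 41.320. Worst-case = [41.320 - 0.900, 41.320 + 0.900] = [40.420, 42.220]. RSS = √0.260912 = 0.511.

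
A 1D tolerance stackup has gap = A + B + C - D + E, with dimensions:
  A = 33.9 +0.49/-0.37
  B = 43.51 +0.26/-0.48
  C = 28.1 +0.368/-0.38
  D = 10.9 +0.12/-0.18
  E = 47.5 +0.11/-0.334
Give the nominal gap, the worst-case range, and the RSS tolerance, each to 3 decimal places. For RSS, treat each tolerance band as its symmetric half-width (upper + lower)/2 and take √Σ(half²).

nominal=142.110 wc=[140.426,143.518] rss=0.730

Stack each dimension's contribution:
  +A: nom +33.900 → Σnom=33.900; wc +0.490/-0.370 → slack +0.490/-0.370; half-tol=0.430, Σhalf²=0.184900
  +B: nom +43.510 → Σnom=77.410; wc +0.260/-0.480 → slack +0.750/-0.850; half-tol=0.370, Σhalf²=0.321800
  +C: nom +28.100 → Σnom=105.510; wc +0.368/-0.380 → slack +1.118/-1.230; half-tol=0.374, Σhalf²=0.461676
  -D: nom -10.900 → Σnom=94.610; wc +0.180/-0.120 → slack +1.298/-1.350; half-tol=0.150, Σhalf²=0.484176
  +E: nom +47.500 → Σnom=142.110; wc +0.110/-0.334 → slack +1.408/-1.684; half-tol=0.222, Σhalf²=0.533460
Nominal = 142.110. Worst-case = [142.110 - 1.684, 142.110 + 1.408] = [140.426, 143.518]. RSS = √0.533460 = 0.730.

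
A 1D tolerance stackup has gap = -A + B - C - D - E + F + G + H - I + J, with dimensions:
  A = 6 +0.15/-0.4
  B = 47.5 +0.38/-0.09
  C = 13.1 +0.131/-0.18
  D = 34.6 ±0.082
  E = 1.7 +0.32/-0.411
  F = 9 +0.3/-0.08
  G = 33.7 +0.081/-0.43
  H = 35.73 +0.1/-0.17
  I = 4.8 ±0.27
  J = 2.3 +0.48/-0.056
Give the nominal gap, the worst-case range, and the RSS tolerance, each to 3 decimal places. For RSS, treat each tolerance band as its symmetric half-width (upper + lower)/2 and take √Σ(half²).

nominal=68.030 wc=[66.251,70.714] rss=0.748

Stack each dimension's contribution:
  -A: nom -6.000 → Σnom=-6.000; wc +0.400/-0.150 → slack +0.400/-0.150; half-tol=0.275, Σhalf²=0.075625
  +B: nom +47.500 → Σnom=41.500; wc +0.380/-0.090 → slack +0.780/-0.240; half-tol=0.235, Σhalf²=0.130850
  -C: nom -13.100 → Σnom=28.400; wc +0.180/-0.131 → slack +0.960/-0.371; half-tol=0.155, Σhalf²=0.155030
  -D: nom -34.600 → Σnom=-6.200; wc +0.082/-0.082 → slack +1.042/-0.453; half-tol=0.082, Σhalf²=0.161754
  -E: nom -1.700 → Σnom=-7.900; wc +0.411/-0.320 → slack +1.453/-0.773; half-tol=0.365, Σhalf²=0.295345
  +F: nom +9.000 → Σnom=1.100; wc +0.300/-0.080 → slack +1.753/-0.853; half-tol=0.190, Σhalf²=0.331445
  +G: nom +33.700 → Σnom=34.800; wc +0.081/-0.430 → slack +1.834/-1.283; half-tol=0.256, Σhalf²=0.396725
  +H: nom +35.730 → Σnom=70.530; wc +0.100/-0.170 → slack +1.934/-1.453; half-tol=0.135, Σhalf²=0.414950
  -I: nom -4.800 → Σnom=65.730; wc +0.270/-0.270 → slack +2.204/-1.723; half-tol=0.270, Σhalf²=0.487850
  +J: nom +2.300 → Σnom=68.030; wc +0.480/-0.056 → slack +2.684/-1.779; half-tol=0.268, Σhalf²=0.559674
Nominal = 68.030. Worst-case = [68.030 - 1.779, 68.030 + 2.684] = [66.251, 70.714]. RSS = √0.559674 = 0.748.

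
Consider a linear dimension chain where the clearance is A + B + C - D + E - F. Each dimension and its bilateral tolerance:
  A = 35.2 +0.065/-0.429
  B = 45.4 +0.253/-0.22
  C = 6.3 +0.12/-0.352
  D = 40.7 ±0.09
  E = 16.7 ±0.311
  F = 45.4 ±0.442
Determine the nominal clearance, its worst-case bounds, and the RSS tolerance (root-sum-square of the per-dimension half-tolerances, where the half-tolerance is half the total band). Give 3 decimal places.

nominal=17.500 wc=[15.656,18.781] rss=0.688

Stack each dimension's contribution:
  +A: nom +35.200 → Σnom=35.200; wc +0.065/-0.429 → slack +0.065/-0.429; half-tol=0.247, Σhalf²=0.061009
  +B: nom +45.400 → Σnom=80.600; wc +0.253/-0.220 → slack +0.318/-0.649; half-tol=0.236, Σhalf²=0.116941
  +C: nom +6.300 → Σnom=86.900; wc +0.120/-0.352 → slack +0.438/-1.001; half-tol=0.236, Σhalf²=0.172637
  -D: nom -40.700 → Σnom=46.200; wc +0.090/-0.090 → slack +0.528/-1.091; half-tol=0.090, Σhalf²=0.180737
  +E: nom +16.700 → Σnom=62.900; wc +0.311/-0.311 → slack +0.839/-1.402; half-tol=0.311, Σhalf²=0.277458
  -F: nom -45.400 → Σnom=17.500; wc +0.442/-0.442 → slack +1.281/-1.844; half-tol=0.442, Σhalf²=0.472822
Nominal = 17.500. Worst-case = [17.500 - 1.844, 17.500 + 1.281] = [15.656, 18.781]. RSS = √0.472822 = 0.688.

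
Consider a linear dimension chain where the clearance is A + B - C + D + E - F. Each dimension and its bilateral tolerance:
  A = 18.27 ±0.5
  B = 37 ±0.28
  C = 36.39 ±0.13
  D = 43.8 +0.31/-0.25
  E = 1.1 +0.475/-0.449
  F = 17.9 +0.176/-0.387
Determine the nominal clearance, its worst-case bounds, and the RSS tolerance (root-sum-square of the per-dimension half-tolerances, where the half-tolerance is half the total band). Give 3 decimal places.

nominal=45.880 wc=[44.095,47.962] rss=0.846

Stack each dimension's contribution:
  +A: nom +18.270 → Σnom=18.270; wc +0.500/-0.500 → slack +0.500/-0.500; half-tol=0.500, Σhalf²=0.250000
  +B: nom +37.000 → Σnom=55.270; wc +0.280/-0.280 → slack +0.780/-0.780; half-tol=0.280, Σhalf²=0.328400
  -C: nom -36.390 → Σnom=18.880; wc +0.130/-0.130 → slack +0.910/-0.910; half-tol=0.130, Σhalf²=0.345300
  +D: nom +43.800 → Σnom=62.680; wc +0.310/-0.250 → slack +1.220/-1.160; half-tol=0.280, Σhalf²=0.423700
  +E: nom +1.100 → Σnom=63.780; wc +0.475/-0.449 → slack +1.695/-1.609; half-tol=0.462, Σhalf²=0.637144
  -F: nom -17.900 → Σnom=45.880; wc +0.387/-0.176 → slack +2.082/-1.785; half-tol=0.281, Σhalf²=0.716386
Nominal = 45.880. Worst-case = [45.880 - 1.785, 45.880 + 2.082] = [44.095, 47.962]. RSS = √0.716386 = 0.846.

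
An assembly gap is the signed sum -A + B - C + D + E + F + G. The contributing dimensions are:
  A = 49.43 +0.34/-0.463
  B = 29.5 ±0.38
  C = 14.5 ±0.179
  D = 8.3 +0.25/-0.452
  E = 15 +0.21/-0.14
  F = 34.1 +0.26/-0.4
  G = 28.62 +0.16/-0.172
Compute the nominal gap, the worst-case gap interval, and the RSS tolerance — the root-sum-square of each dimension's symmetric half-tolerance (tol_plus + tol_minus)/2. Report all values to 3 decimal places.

nominal=51.590 wc=[49.527,53.492] rss=0.792

Stack each dimension's contribution:
  -A: nom -49.430 → Σnom=-49.430; wc +0.463/-0.340 → slack +0.463/-0.340; half-tol=0.402, Σhalf²=0.161202
  +B: nom +29.500 → Σnom=-19.930; wc +0.380/-0.380 → slack +0.843/-0.720; half-tol=0.380, Σhalf²=0.305602
  -C: nom -14.500 → Σnom=-34.430; wc +0.179/-0.179 → slack +1.022/-0.899; half-tol=0.179, Σhalf²=0.337643
  +D: nom +8.300 → Σnom=-26.130; wc +0.250/-0.452 → slack +1.272/-1.351; half-tol=0.351, Σhalf²=0.460844
  +E: nom +15.000 → Σnom=-11.130; wc +0.210/-0.140 → slack +1.482/-1.491; half-tol=0.175, Σhalf²=0.491469
  +F: nom +34.100 → Σnom=22.970; wc +0.260/-0.400 → slack +1.742/-1.891; half-tol=0.330, Σhalf²=0.600369
  +G: nom +28.620 → Σnom=51.590; wc +0.160/-0.172 → slack +1.902/-2.063; half-tol=0.166, Σhalf²=0.627925
Nominal = 51.590. Worst-case = [51.590 - 2.063, 51.590 + 1.902] = [49.527, 53.492]. RSS = √0.627925 = 0.792.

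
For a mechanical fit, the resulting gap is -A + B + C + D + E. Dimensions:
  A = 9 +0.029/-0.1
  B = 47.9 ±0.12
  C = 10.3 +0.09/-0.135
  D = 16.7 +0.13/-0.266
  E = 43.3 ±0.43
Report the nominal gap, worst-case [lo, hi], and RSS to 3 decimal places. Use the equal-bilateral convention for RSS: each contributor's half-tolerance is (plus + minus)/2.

nominal=109.200 wc=[108.220,110.070] rss=0.505

Stack each dimension's contribution:
  -A: nom -9.000 → Σnom=-9.000; wc +0.100/-0.029 → slack +0.100/-0.029; half-tol=0.065, Σhalf²=0.004160
  +B: nom +47.900 → Σnom=38.900; wc +0.120/-0.120 → slack +0.220/-0.149; half-tol=0.120, Σhalf²=0.018560
  +C: nom +10.300 → Σnom=49.200; wc +0.090/-0.135 → slack +0.310/-0.284; half-tol=0.113, Σhalf²=0.031217
  +D: nom +16.700 → Σnom=65.900; wc +0.130/-0.266 → slack +0.440/-0.550; half-tol=0.198, Σhalf²=0.070420
  +E: nom +43.300 → Σnom=109.200; wc +0.430/-0.430 → slack +0.870/-0.980; half-tol=0.430, Σhalf²=0.255320
Nominal = 109.200. Worst-case = [109.200 - 0.980, 109.200 + 0.870] = [108.220, 110.070]. RSS = √0.255320 = 0.505.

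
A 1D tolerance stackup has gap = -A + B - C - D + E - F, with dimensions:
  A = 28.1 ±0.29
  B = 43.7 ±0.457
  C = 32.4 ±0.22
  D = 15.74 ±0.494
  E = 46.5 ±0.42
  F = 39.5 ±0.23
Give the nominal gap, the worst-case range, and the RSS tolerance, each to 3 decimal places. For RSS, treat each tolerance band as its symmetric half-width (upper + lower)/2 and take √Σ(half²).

Stack each dimension's contribution:
  -A: nom -28.100 → Σnom=-28.100; wc +0.290/-0.290 → slack +0.290/-0.290; half-tol=0.290, Σhalf²=0.084100
  +B: nom +43.700 → Σnom=15.600; wc +0.457/-0.457 → slack +0.747/-0.747; half-tol=0.457, Σhalf²=0.292949
  -C: nom -32.400 → Σnom=-16.800; wc +0.220/-0.220 → slack +0.967/-0.967; half-tol=0.220, Σhalf²=0.341349
  -D: nom -15.740 → Σnom=-32.540; wc +0.494/-0.494 → slack +1.461/-1.461; half-tol=0.494, Σhalf²=0.585385
  +E: nom +46.500 → Σnom=13.960; wc +0.420/-0.420 → slack +1.881/-1.881; half-tol=0.420, Σhalf²=0.761785
  -F: nom -39.500 → Σnom=-25.540; wc +0.230/-0.230 → slack +2.111/-2.111; half-tol=0.230, Σhalf²=0.814685
Nominal = -25.540. Worst-case = [-25.540 - 2.111, -25.540 + 2.111] = [-27.651, -23.429]. RSS = √0.814685 = 0.903.

nominal=-25.540 wc=[-27.651,-23.429] rss=0.903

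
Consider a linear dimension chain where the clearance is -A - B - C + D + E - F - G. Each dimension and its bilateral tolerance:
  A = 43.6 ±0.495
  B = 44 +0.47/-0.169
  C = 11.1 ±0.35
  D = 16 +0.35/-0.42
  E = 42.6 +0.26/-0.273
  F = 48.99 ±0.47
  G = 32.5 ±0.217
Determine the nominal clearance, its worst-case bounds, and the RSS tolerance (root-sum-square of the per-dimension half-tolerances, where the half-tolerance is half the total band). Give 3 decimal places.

Stack each dimension's contribution:
  -A: nom -43.600 → Σnom=-43.600; wc +0.495/-0.495 → slack +0.495/-0.495; half-tol=0.495, Σhalf²=0.245025
  -B: nom -44.000 → Σnom=-87.600; wc +0.169/-0.470 → slack +0.664/-0.965; half-tol=0.320, Σhalf²=0.347105
  -C: nom -11.100 → Σnom=-98.700; wc +0.350/-0.350 → slack +1.014/-1.315; half-tol=0.350, Σhalf²=0.469605
  +D: nom +16.000 → Σnom=-82.700; wc +0.350/-0.420 → slack +1.364/-1.735; half-tol=0.385, Σhalf²=0.617830
  +E: nom +42.600 → Σnom=-40.100; wc +0.260/-0.273 → slack +1.624/-2.008; half-tol=0.267, Σhalf²=0.688852
  -F: nom -48.990 → Σnom=-89.090; wc +0.470/-0.470 → slack +2.094/-2.478; half-tol=0.470, Σhalf²=0.909752
  -G: nom -32.500 → Σnom=-121.590; wc +0.217/-0.217 → slack +2.311/-2.695; half-tol=0.217, Σhalf²=0.956841
Nominal = -121.590. Worst-case = [-121.590 - 2.695, -121.590 + 2.311] = [-124.285, -119.279]. RSS = √0.956841 = 0.978.

nominal=-121.590 wc=[-124.285,-119.279] rss=0.978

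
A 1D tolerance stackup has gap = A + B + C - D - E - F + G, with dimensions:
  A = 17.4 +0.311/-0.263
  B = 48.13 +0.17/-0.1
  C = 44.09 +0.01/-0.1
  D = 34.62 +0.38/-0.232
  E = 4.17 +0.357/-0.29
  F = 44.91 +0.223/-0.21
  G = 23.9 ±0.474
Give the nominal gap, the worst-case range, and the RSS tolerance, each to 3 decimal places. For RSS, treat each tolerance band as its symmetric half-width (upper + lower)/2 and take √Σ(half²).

nominal=49.820 wc=[47.923,51.517] rss=0.757

Stack each dimension's contribution:
  +A: nom +17.400 → Σnom=17.400; wc +0.311/-0.263 → slack +0.311/-0.263; half-tol=0.287, Σhalf²=0.082369
  +B: nom +48.130 → Σnom=65.530; wc +0.170/-0.100 → slack +0.481/-0.363; half-tol=0.135, Σhalf²=0.100594
  +C: nom +44.090 → Σnom=109.620; wc +0.010/-0.100 → slack +0.491/-0.463; half-tol=0.055, Σhalf²=0.103619
  -D: nom -34.620 → Σnom=75.000; wc +0.232/-0.380 → slack +0.723/-0.843; half-tol=0.306, Σhalf²=0.197255
  -E: nom -4.170 → Σnom=70.830; wc +0.290/-0.357 → slack +1.013/-1.200; half-tol=0.324, Σhalf²=0.301907
  -F: nom -44.910 → Σnom=25.920; wc +0.210/-0.223 → slack +1.223/-1.423; half-tol=0.216, Σhalf²=0.348780
  +G: nom +23.900 → Σnom=49.820; wc +0.474/-0.474 → slack +1.697/-1.897; half-tol=0.474, Σhalf²=0.573456
Nominal = 49.820. Worst-case = [49.820 - 1.897, 49.820 + 1.697] = [47.923, 51.517]. RSS = √0.573456 = 0.757.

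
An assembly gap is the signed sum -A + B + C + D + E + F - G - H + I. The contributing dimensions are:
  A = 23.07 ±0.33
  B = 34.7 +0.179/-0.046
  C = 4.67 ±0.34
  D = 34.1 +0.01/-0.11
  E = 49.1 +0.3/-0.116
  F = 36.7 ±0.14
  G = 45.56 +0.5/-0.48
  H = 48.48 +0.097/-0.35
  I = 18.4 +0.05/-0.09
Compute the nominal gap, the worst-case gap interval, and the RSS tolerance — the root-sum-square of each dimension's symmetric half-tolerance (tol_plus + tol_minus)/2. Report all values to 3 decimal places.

nominal=60.560 wc=[58.791,62.739] rss=0.774

Stack each dimension's contribution:
  -A: nom -23.070 → Σnom=-23.070; wc +0.330/-0.330 → slack +0.330/-0.330; half-tol=0.330, Σhalf²=0.108900
  +B: nom +34.700 → Σnom=11.630; wc +0.179/-0.046 → slack +0.509/-0.376; half-tol=0.112, Σhalf²=0.121556
  +C: nom +4.670 → Σnom=16.300; wc +0.340/-0.340 → slack +0.849/-0.716; half-tol=0.340, Σhalf²=0.237156
  +D: nom +34.100 → Σnom=50.400; wc +0.010/-0.110 → slack +0.859/-0.826; half-tol=0.060, Σhalf²=0.240756
  +E: nom +49.100 → Σnom=99.500; wc +0.300/-0.116 → slack +1.159/-0.942; half-tol=0.208, Σhalf²=0.284020
  +F: nom +36.700 → Σnom=136.200; wc +0.140/-0.140 → slack +1.299/-1.082; half-tol=0.140, Σhalf²=0.303620
  -G: nom -45.560 → Σnom=90.640; wc +0.480/-0.500 → slack +1.779/-1.582; half-tol=0.490, Σhalf²=0.543720
  -H: nom -48.480 → Σnom=42.160; wc +0.350/-0.097 → slack +2.129/-1.679; half-tol=0.223, Σhalf²=0.593673
  +I: nom +18.400 → Σnom=60.560; wc +0.050/-0.090 → slack +2.179/-1.769; half-tol=0.070, Σhalf²=0.598573
Nominal = 60.560. Worst-case = [60.560 - 1.769, 60.560 + 2.179] = [58.791, 62.739]. RSS = √0.598573 = 0.774.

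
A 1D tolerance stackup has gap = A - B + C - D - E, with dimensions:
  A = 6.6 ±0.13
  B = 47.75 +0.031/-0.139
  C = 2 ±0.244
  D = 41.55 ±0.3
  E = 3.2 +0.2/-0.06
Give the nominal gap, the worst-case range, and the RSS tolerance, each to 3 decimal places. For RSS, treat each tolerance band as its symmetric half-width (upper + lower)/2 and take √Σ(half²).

Stack each dimension's contribution:
  +A: nom +6.600 → Σnom=6.600; wc +0.130/-0.130 → slack +0.130/-0.130; half-tol=0.130, Σhalf²=0.016900
  -B: nom -47.750 → Σnom=-41.150; wc +0.139/-0.031 → slack +0.269/-0.161; half-tol=0.085, Σhalf²=0.024125
  +C: nom +2.000 → Σnom=-39.150; wc +0.244/-0.244 → slack +0.513/-0.405; half-tol=0.244, Σhalf²=0.083661
  -D: nom -41.550 → Σnom=-80.700; wc +0.300/-0.300 → slack +0.813/-0.705; half-tol=0.300, Σhalf²=0.173661
  -E: nom -3.200 → Σnom=-83.900; wc +0.060/-0.200 → slack +0.873/-0.905; half-tol=0.130, Σhalf²=0.190561
Nominal = -83.900. Worst-case = [-83.900 - 0.905, -83.900 + 0.873] = [-84.805, -83.027]. RSS = √0.190561 = 0.437.

nominal=-83.900 wc=[-84.805,-83.027] rss=0.437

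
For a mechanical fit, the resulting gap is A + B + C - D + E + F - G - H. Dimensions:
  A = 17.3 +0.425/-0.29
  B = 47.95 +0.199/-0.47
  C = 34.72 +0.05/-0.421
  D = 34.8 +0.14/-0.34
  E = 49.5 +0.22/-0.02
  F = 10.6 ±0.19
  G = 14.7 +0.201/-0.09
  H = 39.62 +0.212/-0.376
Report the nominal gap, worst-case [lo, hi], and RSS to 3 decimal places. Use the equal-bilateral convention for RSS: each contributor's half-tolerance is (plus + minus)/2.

Stack each dimension's contribution:
  +A: nom +17.300 → Σnom=17.300; wc +0.425/-0.290 → slack +0.425/-0.290; half-tol=0.357, Σhalf²=0.127806
  +B: nom +47.950 → Σnom=65.250; wc +0.199/-0.470 → slack +0.624/-0.760; half-tol=0.335, Σhalf²=0.239696
  +C: nom +34.720 → Σnom=99.970; wc +0.050/-0.421 → slack +0.674/-1.181; half-tol=0.235, Σhalf²=0.295157
  -D: nom -34.800 → Σnom=65.170; wc +0.340/-0.140 → slack +1.014/-1.321; half-tol=0.240, Σhalf²=0.352757
  +E: nom +49.500 → Σnom=114.670; wc +0.220/-0.020 → slack +1.234/-1.341; half-tol=0.120, Σhalf²=0.367157
  +F: nom +10.600 → Σnom=125.270; wc +0.190/-0.190 → slack +1.424/-1.531; half-tol=0.190, Σhalf²=0.403257
  -G: nom -14.700 → Σnom=110.570; wc +0.090/-0.201 → slack +1.514/-1.732; half-tol=0.146, Σhalf²=0.424427
  -H: nom -39.620 → Σnom=70.950; wc +0.376/-0.212 → slack +1.890/-1.944; half-tol=0.294, Σhalf²=0.510863
Nominal = 70.950. Worst-case = [70.950 - 1.944, 70.950 + 1.890] = [69.006, 72.840]. RSS = √0.510863 = 0.715.

nominal=70.950 wc=[69.006,72.840] rss=0.715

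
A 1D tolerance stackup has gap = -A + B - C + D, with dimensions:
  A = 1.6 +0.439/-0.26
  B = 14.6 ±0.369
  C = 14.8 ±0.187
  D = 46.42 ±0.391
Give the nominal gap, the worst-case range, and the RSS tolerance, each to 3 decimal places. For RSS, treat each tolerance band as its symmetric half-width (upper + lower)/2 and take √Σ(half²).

nominal=44.620 wc=[43.234,45.827] rss=0.668

Stack each dimension's contribution:
  -A: nom -1.600 → Σnom=-1.600; wc +0.260/-0.439 → slack +0.260/-0.439; half-tol=0.350, Σhalf²=0.122150
  +B: nom +14.600 → Σnom=13.000; wc +0.369/-0.369 → slack +0.629/-0.808; half-tol=0.369, Σhalf²=0.258311
  -C: nom -14.800 → Σnom=-1.800; wc +0.187/-0.187 → slack +0.816/-0.995; half-tol=0.187, Σhalf²=0.293280
  +D: nom +46.420 → Σnom=44.620; wc +0.391/-0.391 → slack +1.207/-1.386; half-tol=0.391, Σhalf²=0.446161
Nominal = 44.620. Worst-case = [44.620 - 1.386, 44.620 + 1.207] = [43.234, 45.827]. RSS = √0.446161 = 0.668.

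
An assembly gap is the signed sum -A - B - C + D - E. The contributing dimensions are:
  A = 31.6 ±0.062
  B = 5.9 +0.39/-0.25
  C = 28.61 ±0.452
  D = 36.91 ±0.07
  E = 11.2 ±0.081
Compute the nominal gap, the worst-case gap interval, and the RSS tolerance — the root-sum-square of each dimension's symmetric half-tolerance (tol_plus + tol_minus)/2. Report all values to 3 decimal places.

Stack each dimension's contribution:
  -A: nom -31.600 → Σnom=-31.600; wc +0.062/-0.062 → slack +0.062/-0.062; half-tol=0.062, Σhalf²=0.003844
  -B: nom -5.900 → Σnom=-37.500; wc +0.250/-0.390 → slack +0.312/-0.452; half-tol=0.320, Σhalf²=0.106244
  -C: nom -28.610 → Σnom=-66.110; wc +0.452/-0.452 → slack +0.764/-0.904; half-tol=0.452, Σhalf²=0.310548
  +D: nom +36.910 → Σnom=-29.200; wc +0.070/-0.070 → slack +0.834/-0.974; half-tol=0.070, Σhalf²=0.315448
  -E: nom -11.200 → Σnom=-40.400; wc +0.081/-0.081 → slack +0.915/-1.055; half-tol=0.081, Σhalf²=0.322009
Nominal = -40.400. Worst-case = [-40.400 - 1.055, -40.400 + 0.915] = [-41.455, -39.485]. RSS = √0.322009 = 0.567.

nominal=-40.400 wc=[-41.455,-39.485] rss=0.567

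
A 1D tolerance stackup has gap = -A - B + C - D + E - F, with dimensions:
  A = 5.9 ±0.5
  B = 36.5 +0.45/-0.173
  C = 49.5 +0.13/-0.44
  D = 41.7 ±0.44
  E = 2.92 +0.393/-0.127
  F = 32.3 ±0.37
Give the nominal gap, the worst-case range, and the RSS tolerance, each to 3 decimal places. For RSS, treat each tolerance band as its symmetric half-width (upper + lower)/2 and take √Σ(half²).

nominal=-63.980 wc=[-66.307,-61.974] rss=0.909

Stack each dimension's contribution:
  -A: nom -5.900 → Σnom=-5.900; wc +0.500/-0.500 → slack +0.500/-0.500; half-tol=0.500, Σhalf²=0.250000
  -B: nom -36.500 → Σnom=-42.400; wc +0.173/-0.450 → slack +0.673/-0.950; half-tol=0.311, Σhalf²=0.347032
  +C: nom +49.500 → Σnom=7.100; wc +0.130/-0.440 → slack +0.803/-1.390; half-tol=0.285, Σhalf²=0.428257
  -D: nom -41.700 → Σnom=-34.600; wc +0.440/-0.440 → slack +1.243/-1.830; half-tol=0.440, Σhalf²=0.621857
  +E: nom +2.920 → Σnom=-31.680; wc +0.393/-0.127 → slack +1.636/-1.957; half-tol=0.260, Σhalf²=0.689457
  -F: nom -32.300 → Σnom=-63.980; wc +0.370/-0.370 → slack +2.006/-2.327; half-tol=0.370, Σhalf²=0.826357
Nominal = -63.980. Worst-case = [-63.980 - 2.327, -63.980 + 2.006] = [-66.307, -61.974]. RSS = √0.826357 = 0.909.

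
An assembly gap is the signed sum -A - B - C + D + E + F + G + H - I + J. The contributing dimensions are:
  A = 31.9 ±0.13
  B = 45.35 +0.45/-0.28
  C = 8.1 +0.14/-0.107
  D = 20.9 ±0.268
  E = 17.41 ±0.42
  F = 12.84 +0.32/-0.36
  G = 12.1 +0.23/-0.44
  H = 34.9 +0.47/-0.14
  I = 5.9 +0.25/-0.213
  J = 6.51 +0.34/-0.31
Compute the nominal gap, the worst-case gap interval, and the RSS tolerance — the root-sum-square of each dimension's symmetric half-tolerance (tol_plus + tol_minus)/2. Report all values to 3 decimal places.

nominal=13.410 wc=[10.502,16.188] rss=0.945

Stack each dimension's contribution:
  -A: nom -31.900 → Σnom=-31.900; wc +0.130/-0.130 → slack +0.130/-0.130; half-tol=0.130, Σhalf²=0.016900
  -B: nom -45.350 → Σnom=-77.250; wc +0.280/-0.450 → slack +0.410/-0.580; half-tol=0.365, Σhalf²=0.150125
  -C: nom -8.100 → Σnom=-85.350; wc +0.107/-0.140 → slack +0.517/-0.720; half-tol=0.123, Σhalf²=0.165377
  +D: nom +20.900 → Σnom=-64.450; wc +0.268/-0.268 → slack +0.785/-0.988; half-tol=0.268, Σhalf²=0.237201
  +E: nom +17.410 → Σnom=-47.040; wc +0.420/-0.420 → slack +1.205/-1.408; half-tol=0.420, Σhalf²=0.413601
  +F: nom +12.840 → Σnom=-34.200; wc +0.320/-0.360 → slack +1.525/-1.768; half-tol=0.340, Σhalf²=0.529201
  +G: nom +12.100 → Σnom=-22.100; wc +0.230/-0.440 → slack +1.755/-2.208; half-tol=0.335, Σhalf²=0.641426
  +H: nom +34.900 → Σnom=12.800; wc +0.470/-0.140 → slack +2.225/-2.348; half-tol=0.305, Σhalf²=0.734451
  -I: nom -5.900 → Σnom=6.900; wc +0.213/-0.250 → slack +2.438/-2.598; half-tol=0.231, Σhalf²=0.788043
  +J: nom +6.510 → Σnom=13.410; wc +0.340/-0.310 → slack +2.778/-2.908; half-tol=0.325, Σhalf²=0.893668
Nominal = 13.410. Worst-case = [13.410 - 2.908, 13.410 + 2.778] = [10.502, 16.188]. RSS = √0.893668 = 0.945.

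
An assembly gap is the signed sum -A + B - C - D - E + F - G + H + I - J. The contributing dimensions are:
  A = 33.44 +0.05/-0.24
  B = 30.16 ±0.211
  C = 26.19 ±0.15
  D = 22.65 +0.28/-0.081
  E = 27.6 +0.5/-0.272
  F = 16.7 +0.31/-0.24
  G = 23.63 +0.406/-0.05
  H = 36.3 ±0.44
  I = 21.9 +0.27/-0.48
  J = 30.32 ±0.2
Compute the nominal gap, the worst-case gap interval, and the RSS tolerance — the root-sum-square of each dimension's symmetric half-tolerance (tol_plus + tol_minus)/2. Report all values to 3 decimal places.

nominal=-58.770 wc=[-61.727,-56.546] rss=0.878

Stack each dimension's contribution:
  -A: nom -33.440 → Σnom=-33.440; wc +0.240/-0.050 → slack +0.240/-0.050; half-tol=0.145, Σhalf²=0.021025
  +B: nom +30.160 → Σnom=-3.280; wc +0.211/-0.211 → slack +0.451/-0.261; half-tol=0.211, Σhalf²=0.065546
  -C: nom -26.190 → Σnom=-29.470; wc +0.150/-0.150 → slack +0.601/-0.411; half-tol=0.150, Σhalf²=0.088046
  -D: nom -22.650 → Σnom=-52.120; wc +0.081/-0.280 → slack +0.682/-0.691; half-tol=0.181, Σhalf²=0.120626
  -E: nom -27.600 → Σnom=-79.720; wc +0.272/-0.500 → slack +0.954/-1.191; half-tol=0.386, Σhalf²=0.269622
  +F: nom +16.700 → Σnom=-63.020; wc +0.310/-0.240 → slack +1.264/-1.431; half-tol=0.275, Σhalf²=0.345247
  -G: nom -23.630 → Σnom=-86.650; wc +0.050/-0.406 → slack +1.314/-1.837; half-tol=0.228, Σhalf²=0.397231
  +H: nom +36.300 → Σnom=-50.350; wc +0.440/-0.440 → slack +1.754/-2.277; half-tol=0.440, Σhalf²=0.590831
  +I: nom +21.900 → Σnom=-28.450; wc +0.270/-0.480 → slack +2.024/-2.757; half-tol=0.375, Σhalf²=0.731456
  -J: nom -30.320 → Σnom=-58.770; wc +0.200/-0.200 → slack +2.224/-2.957; half-tol=0.200, Σhalf²=0.771456
Nominal = -58.770. Worst-case = [-58.770 - 2.957, -58.770 + 2.224] = [-61.727, -56.546]. RSS = √0.771456 = 0.878.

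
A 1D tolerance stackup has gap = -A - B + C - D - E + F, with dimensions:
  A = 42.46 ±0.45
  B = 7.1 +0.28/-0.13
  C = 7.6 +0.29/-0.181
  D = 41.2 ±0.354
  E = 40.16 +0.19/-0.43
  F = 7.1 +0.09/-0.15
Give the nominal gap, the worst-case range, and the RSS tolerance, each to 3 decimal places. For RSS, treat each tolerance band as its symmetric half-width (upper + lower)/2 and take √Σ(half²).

Stack each dimension's contribution:
  -A: nom -42.460 → Σnom=-42.460; wc +0.450/-0.450 → slack +0.450/-0.450; half-tol=0.450, Σhalf²=0.202500
  -B: nom -7.100 → Σnom=-49.560; wc +0.130/-0.280 → slack +0.580/-0.730; half-tol=0.205, Σhalf²=0.244525
  +C: nom +7.600 → Σnom=-41.960; wc +0.290/-0.181 → slack +0.870/-0.911; half-tol=0.235, Σhalf²=0.299985
  -D: nom -41.200 → Σnom=-83.160; wc +0.354/-0.354 → slack +1.224/-1.265; half-tol=0.354, Σhalf²=0.425301
  -E: nom -40.160 → Σnom=-123.320; wc +0.430/-0.190 → slack +1.654/-1.455; half-tol=0.310, Σhalf²=0.521401
  +F: nom +7.100 → Σnom=-116.220; wc +0.090/-0.150 → slack +1.744/-1.605; half-tol=0.120, Σhalf²=0.535801
Nominal = -116.220. Worst-case = [-116.220 - 1.605, -116.220 + 1.744] = [-117.825, -114.476]. RSS = √0.535801 = 0.732.

nominal=-116.220 wc=[-117.825,-114.476] rss=0.732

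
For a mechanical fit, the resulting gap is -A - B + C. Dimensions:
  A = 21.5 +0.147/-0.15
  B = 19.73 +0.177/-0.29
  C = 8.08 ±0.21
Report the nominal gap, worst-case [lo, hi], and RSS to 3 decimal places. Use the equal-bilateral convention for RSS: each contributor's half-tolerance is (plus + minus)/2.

Stack each dimension's contribution:
  -A: nom -21.500 → Σnom=-21.500; wc +0.150/-0.147 → slack +0.150/-0.147; half-tol=0.148, Σhalf²=0.022052
  -B: nom -19.730 → Σnom=-41.230; wc +0.290/-0.177 → slack +0.440/-0.324; half-tol=0.233, Σhalf²=0.076574
  +C: nom +8.080 → Σnom=-33.150; wc +0.210/-0.210 → slack +0.650/-0.534; half-tol=0.210, Σhalf²=0.120674
Nominal = -33.150. Worst-case = [-33.150 - 0.534, -33.150 + 0.650] = [-33.684, -32.500]. RSS = √0.120674 = 0.347.

nominal=-33.150 wc=[-33.684,-32.500] rss=0.347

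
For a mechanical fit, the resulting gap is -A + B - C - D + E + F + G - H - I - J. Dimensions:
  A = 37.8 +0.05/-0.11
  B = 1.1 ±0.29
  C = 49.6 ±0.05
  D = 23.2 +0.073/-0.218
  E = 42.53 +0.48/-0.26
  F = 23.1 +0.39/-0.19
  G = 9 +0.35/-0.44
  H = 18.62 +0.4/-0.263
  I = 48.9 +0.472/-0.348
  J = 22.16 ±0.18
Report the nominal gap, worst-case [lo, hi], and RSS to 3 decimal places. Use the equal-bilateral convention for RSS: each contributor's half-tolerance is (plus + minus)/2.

Stack each dimension's contribution:
  -A: nom -37.800 → Σnom=-37.800; wc +0.110/-0.050 → slack +0.110/-0.050; half-tol=0.080, Σhalf²=0.006400
  +B: nom +1.100 → Σnom=-36.700; wc +0.290/-0.290 → slack +0.400/-0.340; half-tol=0.290, Σhalf²=0.090500
  -C: nom -49.600 → Σnom=-86.300; wc +0.050/-0.050 → slack +0.450/-0.390; half-tol=0.050, Σhalf²=0.093000
  -D: nom -23.200 → Σnom=-109.500; wc +0.218/-0.073 → slack +0.668/-0.463; half-tol=0.145, Σhalf²=0.114170
  +E: nom +42.530 → Σnom=-66.970; wc +0.480/-0.260 → slack +1.148/-0.723; half-tol=0.370, Σhalf²=0.251070
  +F: nom +23.100 → Σnom=-43.870; wc +0.390/-0.190 → slack +1.538/-0.913; half-tol=0.290, Σhalf²=0.335170
  +G: nom +9.000 → Σnom=-34.870; wc +0.350/-0.440 → slack +1.888/-1.353; half-tol=0.395, Σhalf²=0.491195
  -H: nom -18.620 → Σnom=-53.490; wc +0.263/-0.400 → slack +2.151/-1.753; half-tol=0.332, Σhalf²=0.601087
  -I: nom -48.900 → Σnom=-102.390; wc +0.348/-0.472 → slack +2.499/-2.225; half-tol=0.410, Σhalf²=0.769187
  -J: nom -22.160 → Σnom=-124.550; wc +0.180/-0.180 → slack +2.679/-2.405; half-tol=0.180, Σhalf²=0.801587
Nominal = -124.550. Worst-case = [-124.550 - 2.405, -124.550 + 2.679] = [-126.955, -121.871]. RSS = √0.801587 = 0.895.

nominal=-124.550 wc=[-126.955,-121.871] rss=0.895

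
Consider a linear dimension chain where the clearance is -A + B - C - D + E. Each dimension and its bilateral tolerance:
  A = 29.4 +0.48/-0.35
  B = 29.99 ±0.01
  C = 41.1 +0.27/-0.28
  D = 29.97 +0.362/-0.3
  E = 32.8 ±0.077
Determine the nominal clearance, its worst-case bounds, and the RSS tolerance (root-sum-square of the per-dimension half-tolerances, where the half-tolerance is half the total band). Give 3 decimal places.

nominal=-37.680 wc=[-38.879,-36.663] rss=0.603

Stack each dimension's contribution:
  -A: nom -29.400 → Σnom=-29.400; wc +0.350/-0.480 → slack +0.350/-0.480; half-tol=0.415, Σhalf²=0.172225
  +B: nom +29.990 → Σnom=0.590; wc +0.010/-0.010 → slack +0.360/-0.490; half-tol=0.010, Σhalf²=0.172325
  -C: nom -41.100 → Σnom=-40.510; wc +0.280/-0.270 → slack +0.640/-0.760; half-tol=0.275, Σhalf²=0.247950
  -D: nom -29.970 → Σnom=-70.480; wc +0.300/-0.362 → slack +0.940/-1.122; half-tol=0.331, Σhalf²=0.357511
  +E: nom +32.800 → Σnom=-37.680; wc +0.077/-0.077 → slack +1.017/-1.199; half-tol=0.077, Σhalf²=0.363440
Nominal = -37.680. Worst-case = [-37.680 - 1.199, -37.680 + 1.017] = [-38.879, -36.663]. RSS = √0.363440 = 0.603.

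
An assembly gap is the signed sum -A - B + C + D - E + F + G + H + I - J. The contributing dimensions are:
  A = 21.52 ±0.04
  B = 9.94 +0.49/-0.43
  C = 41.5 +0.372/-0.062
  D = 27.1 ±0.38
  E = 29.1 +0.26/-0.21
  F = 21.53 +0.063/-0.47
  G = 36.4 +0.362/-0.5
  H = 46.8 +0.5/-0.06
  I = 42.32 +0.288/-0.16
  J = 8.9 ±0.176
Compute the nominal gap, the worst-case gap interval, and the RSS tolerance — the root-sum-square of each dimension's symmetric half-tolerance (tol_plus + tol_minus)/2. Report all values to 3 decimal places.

Stack each dimension's contribution:
  -A: nom -21.520 → Σnom=-21.520; wc +0.040/-0.040 → slack +0.040/-0.040; half-tol=0.040, Σhalf²=0.001600
  -B: nom -9.940 → Σnom=-31.460; wc +0.430/-0.490 → slack +0.470/-0.530; half-tol=0.460, Σhalf²=0.213200
  +C: nom +41.500 → Σnom=10.040; wc +0.372/-0.062 → slack +0.842/-0.592; half-tol=0.217, Σhalf²=0.260289
  +D: nom +27.100 → Σnom=37.140; wc +0.380/-0.380 → slack +1.222/-0.972; half-tol=0.380, Σhalf²=0.404689
  -E: nom -29.100 → Σnom=8.040; wc +0.210/-0.260 → slack +1.432/-1.232; half-tol=0.235, Σhalf²=0.459914
  +F: nom +21.530 → Σnom=29.570; wc +0.063/-0.470 → slack +1.495/-1.702; half-tol=0.266, Σhalf²=0.530936
  +G: nom +36.400 → Σnom=65.970; wc +0.362/-0.500 → slack +1.857/-2.202; half-tol=0.431, Σhalf²=0.716697
  +H: nom +46.800 → Σnom=112.770; wc +0.500/-0.060 → slack +2.357/-2.262; half-tol=0.280, Σhalf²=0.795097
  +I: nom +42.320 → Σnom=155.090; wc +0.288/-0.160 → slack +2.645/-2.422; half-tol=0.224, Σhalf²=0.845273
  -J: nom -8.900 → Σnom=146.190; wc +0.176/-0.176 → slack +2.821/-2.598; half-tol=0.176, Σhalf²=0.876249
Nominal = 146.190. Worst-case = [146.190 - 2.598, 146.190 + 2.821] = [143.592, 149.011]. RSS = √0.876249 = 0.936.

nominal=146.190 wc=[143.592,149.011] rss=0.936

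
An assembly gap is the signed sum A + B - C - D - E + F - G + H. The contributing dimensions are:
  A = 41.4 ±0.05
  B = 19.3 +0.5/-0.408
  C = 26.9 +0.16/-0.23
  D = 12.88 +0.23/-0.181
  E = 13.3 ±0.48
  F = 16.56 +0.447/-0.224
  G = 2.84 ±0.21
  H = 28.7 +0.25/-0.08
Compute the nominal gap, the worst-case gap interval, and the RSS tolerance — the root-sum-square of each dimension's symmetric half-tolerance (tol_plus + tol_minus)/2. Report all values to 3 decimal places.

Stack each dimension's contribution:
  +A: nom +41.400 → Σnom=41.400; wc +0.050/-0.050 → slack +0.050/-0.050; half-tol=0.050, Σhalf²=0.002500
  +B: nom +19.300 → Σnom=60.700; wc +0.500/-0.408 → slack +0.550/-0.458; half-tol=0.454, Σhalf²=0.208616
  -C: nom -26.900 → Σnom=33.800; wc +0.230/-0.160 → slack +0.780/-0.618; half-tol=0.195, Σhalf²=0.246641
  -D: nom -12.880 → Σnom=20.920; wc +0.181/-0.230 → slack +0.961/-0.848; half-tol=0.206, Σhalf²=0.288871
  -E: nom -13.300 → Σnom=7.620; wc +0.480/-0.480 → slack +1.441/-1.328; half-tol=0.480, Σhalf²=0.519271
  +F: nom +16.560 → Σnom=24.180; wc +0.447/-0.224 → slack +1.888/-1.552; half-tol=0.336, Σhalf²=0.631831
  -G: nom -2.840 → Σnom=21.340; wc +0.210/-0.210 → slack +2.098/-1.762; half-tol=0.210, Σhalf²=0.675932
  +H: nom +28.700 → Σnom=50.040; wc +0.250/-0.080 → slack +2.348/-1.842; half-tol=0.165, Σhalf²=0.703157
Nominal = 50.040. Worst-case = [50.040 - 1.842, 50.040 + 2.348] = [48.198, 52.388]. RSS = √0.703157 = 0.839.

nominal=50.040 wc=[48.198,52.388] rss=0.839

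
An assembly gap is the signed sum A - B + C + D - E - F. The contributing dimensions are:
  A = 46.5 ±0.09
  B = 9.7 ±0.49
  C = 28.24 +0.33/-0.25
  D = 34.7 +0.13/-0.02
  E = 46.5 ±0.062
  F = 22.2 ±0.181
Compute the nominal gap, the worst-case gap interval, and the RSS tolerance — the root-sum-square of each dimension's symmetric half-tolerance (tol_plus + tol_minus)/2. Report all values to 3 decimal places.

nominal=31.040 wc=[29.947,32.323] rss=0.612

Stack each dimension's contribution:
  +A: nom +46.500 → Σnom=46.500; wc +0.090/-0.090 → slack +0.090/-0.090; half-tol=0.090, Σhalf²=0.008100
  -B: nom -9.700 → Σnom=36.800; wc +0.490/-0.490 → slack +0.580/-0.580; half-tol=0.490, Σhalf²=0.248200
  +C: nom +28.240 → Σnom=65.040; wc +0.330/-0.250 → slack +0.910/-0.830; half-tol=0.290, Σhalf²=0.332300
  +D: nom +34.700 → Σnom=99.740; wc +0.130/-0.020 → slack +1.040/-0.850; half-tol=0.075, Σhalf²=0.337925
  -E: nom -46.500 → Σnom=53.240; wc +0.062/-0.062 → slack +1.102/-0.912; half-tol=0.062, Σhalf²=0.341769
  -F: nom -22.200 → Σnom=31.040; wc +0.181/-0.181 → slack +1.283/-1.093; half-tol=0.181, Σhalf²=0.374530
Nominal = 31.040. Worst-case = [31.040 - 1.093, 31.040 + 1.283] = [29.947, 32.323]. RSS = √0.374530 = 0.612.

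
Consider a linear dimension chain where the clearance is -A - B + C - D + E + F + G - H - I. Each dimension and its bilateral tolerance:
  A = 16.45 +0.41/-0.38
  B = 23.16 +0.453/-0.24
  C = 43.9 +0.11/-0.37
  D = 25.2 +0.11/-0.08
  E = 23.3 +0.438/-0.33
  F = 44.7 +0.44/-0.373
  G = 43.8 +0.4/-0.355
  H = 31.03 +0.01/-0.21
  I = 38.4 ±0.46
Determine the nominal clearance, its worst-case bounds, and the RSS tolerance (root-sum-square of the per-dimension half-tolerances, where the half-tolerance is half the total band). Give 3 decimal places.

nominal=21.460 wc=[18.589,24.218] rss=1.011

Stack each dimension's contribution:
  -A: nom -16.450 → Σnom=-16.450; wc +0.380/-0.410 → slack +0.380/-0.410; half-tol=0.395, Σhalf²=0.156025
  -B: nom -23.160 → Σnom=-39.610; wc +0.240/-0.453 → slack +0.620/-0.863; half-tol=0.347, Σhalf²=0.276087
  +C: nom +43.900 → Σnom=4.290; wc +0.110/-0.370 → slack +0.730/-1.233; half-tol=0.240, Σhalf²=0.333687
  -D: nom -25.200 → Σnom=-20.910; wc +0.080/-0.110 → slack +0.810/-1.343; half-tol=0.095, Σhalf²=0.342712
  +E: nom +23.300 → Σnom=2.390; wc +0.438/-0.330 → slack +1.248/-1.673; half-tol=0.384, Σhalf²=0.490168
  +F: nom +44.700 → Σnom=47.090; wc +0.440/-0.373 → slack +1.688/-2.046; half-tol=0.406, Σhalf²=0.655411
  +G: nom +43.800 → Σnom=90.890; wc +0.400/-0.355 → slack +2.088/-2.401; half-tol=0.378, Σhalf²=0.797917
  -H: nom -31.030 → Σnom=59.860; wc +0.210/-0.010 → slack +2.298/-2.411; half-tol=0.110, Σhalf²=0.810017
  -I: nom -38.400 → Σnom=21.460; wc +0.460/-0.460 → slack +2.758/-2.871; half-tol=0.460, Σhalf²=1.021617
Nominal = 21.460. Worst-case = [21.460 - 2.871, 21.460 + 2.758] = [18.589, 24.218]. RSS = √1.021617 = 1.011.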